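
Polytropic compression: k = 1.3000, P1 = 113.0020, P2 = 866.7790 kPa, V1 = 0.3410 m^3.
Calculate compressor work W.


(k-1)/k = 0.2308
(P2/P1)^exp = 1.6003
W = 4.3333 * 113.0020 * 0.3410 * (1.6003 - 1) = 100.2305 kJ

100.2305 kJ


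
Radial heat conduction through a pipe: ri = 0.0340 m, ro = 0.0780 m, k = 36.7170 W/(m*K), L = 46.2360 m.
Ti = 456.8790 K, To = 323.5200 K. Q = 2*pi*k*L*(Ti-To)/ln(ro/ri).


dT = 133.3590 K
ln(ro/ri) = 0.8303
Q = 2*pi*36.7170*46.2360*133.3590 / 0.8303 = 1713126.1374 W

1713126.1374 W


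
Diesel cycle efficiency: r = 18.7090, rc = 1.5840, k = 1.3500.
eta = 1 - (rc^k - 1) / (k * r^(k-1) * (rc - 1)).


r^(k-1) = 2.7875
rc^k = 1.8607
eta = 0.6084 = 60.8373%

60.8373%


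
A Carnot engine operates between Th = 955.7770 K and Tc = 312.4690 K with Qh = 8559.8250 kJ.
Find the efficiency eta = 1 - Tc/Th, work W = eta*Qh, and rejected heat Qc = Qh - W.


eta = 1 - 312.4690/955.7770 = 0.6731
W = 0.6731 * 8559.8250 = 5761.3898 kJ
Qc = 8559.8250 - 5761.3898 = 2798.4352 kJ

eta = 67.3073%, W = 5761.3898 kJ, Qc = 2798.4352 kJ


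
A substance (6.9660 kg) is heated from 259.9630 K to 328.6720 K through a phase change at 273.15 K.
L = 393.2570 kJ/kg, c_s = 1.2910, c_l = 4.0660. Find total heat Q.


Q1 (sensible, solid) = 6.9660 * 1.2910 * 13.1870 = 118.5921 kJ
Q2 (latent) = 6.9660 * 393.2570 = 2739.4283 kJ
Q3 (sensible, liquid) = 6.9660 * 4.0660 * 55.5220 = 1572.5916 kJ
Q_total = 4430.6119 kJ

4430.6119 kJ


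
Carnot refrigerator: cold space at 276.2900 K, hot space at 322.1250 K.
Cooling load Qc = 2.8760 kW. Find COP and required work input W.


COP = 276.2900 / 45.8350 = 6.0279
W = 2.8760 / 6.0279 = 0.4771 kW

COP = 6.0279, W = 0.4771 kW


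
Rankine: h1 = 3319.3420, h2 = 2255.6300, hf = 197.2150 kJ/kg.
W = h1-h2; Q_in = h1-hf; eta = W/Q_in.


W = 1063.7120 kJ/kg
Q_in = 3122.1270 kJ/kg
eta = 0.3407 = 34.0701%

eta = 34.0701%


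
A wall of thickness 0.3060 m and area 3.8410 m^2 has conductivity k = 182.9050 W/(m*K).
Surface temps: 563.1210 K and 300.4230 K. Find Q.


dT = 262.6980 K
Q = 182.9050 * 3.8410 * 262.6980 / 0.3060 = 603122.0755 W

603122.0755 W


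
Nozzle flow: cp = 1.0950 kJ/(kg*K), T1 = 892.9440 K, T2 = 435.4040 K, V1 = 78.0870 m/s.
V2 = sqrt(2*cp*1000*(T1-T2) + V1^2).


dT = 457.5400 K
2*cp*1000*dT = 1002012.6000
V1^2 = 6097.5796
V2 = sqrt(1008110.1796) = 1004.0469 m/s

1004.0469 m/s


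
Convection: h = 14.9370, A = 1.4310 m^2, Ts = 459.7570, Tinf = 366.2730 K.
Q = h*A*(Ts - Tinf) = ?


dT = 93.4840 K
Q = 14.9370 * 1.4310 * 93.4840 = 1998.2062 W

1998.2062 W


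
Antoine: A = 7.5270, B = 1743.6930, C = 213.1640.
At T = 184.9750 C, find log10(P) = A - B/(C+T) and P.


C+T = 398.1390
B/(C+T) = 4.3796
log10(P) = 7.5270 - 4.3796 = 3.1474
P = 10^3.1474 = 1404.0784 mmHg

1404.0784 mmHg


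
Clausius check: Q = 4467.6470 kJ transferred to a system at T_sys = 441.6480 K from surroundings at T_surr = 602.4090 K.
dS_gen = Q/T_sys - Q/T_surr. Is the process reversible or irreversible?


dS_sys = 4467.6470/441.6480 = 10.1159 kJ/K
dS_surr = -4467.6470/602.4090 = -7.4163 kJ/K
dS_gen = 10.1159 - 7.4163 = 2.6996 kJ/K (irreversible)

dS_gen = 2.6996 kJ/K, irreversible


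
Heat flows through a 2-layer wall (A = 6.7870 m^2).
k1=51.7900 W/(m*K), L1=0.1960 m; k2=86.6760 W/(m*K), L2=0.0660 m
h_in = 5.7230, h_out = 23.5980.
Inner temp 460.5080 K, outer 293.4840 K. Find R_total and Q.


R_conv_in = 1/(5.7230*6.7870) = 0.0257
R_1 = 0.1960/(51.7900*6.7870) = 0.0006
R_2 = 0.0660/(86.6760*6.7870) = 0.0001
R_conv_out = 1/(23.5980*6.7870) = 0.0062
R_total = 0.0327 K/W
Q = 167.0240 / 0.0327 = 5114.1950 W

R_total = 0.0327 K/W, Q = 5114.1950 W


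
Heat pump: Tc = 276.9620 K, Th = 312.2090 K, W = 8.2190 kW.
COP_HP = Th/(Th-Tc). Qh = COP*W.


COP = 312.2090 / 35.2470 = 8.8577
Qh = 8.8577 * 8.2190 = 72.8018 kW

COP = 8.8577, Qh = 72.8018 kW


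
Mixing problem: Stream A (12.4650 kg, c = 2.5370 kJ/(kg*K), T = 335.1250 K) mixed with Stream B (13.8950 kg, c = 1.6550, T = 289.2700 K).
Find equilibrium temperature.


num = 17250.0121
den = 54.6199
Tf = 315.8190 K

315.8190 K


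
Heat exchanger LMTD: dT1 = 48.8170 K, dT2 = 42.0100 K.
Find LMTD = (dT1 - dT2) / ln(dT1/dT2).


dT1/dT2 = 1.1620
ln(dT1/dT2) = 0.1502
LMTD = 6.8070 / 0.1502 = 45.3283 K

45.3283 K


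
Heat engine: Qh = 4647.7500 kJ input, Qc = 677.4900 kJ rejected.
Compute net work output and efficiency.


W = 4647.7500 - 677.4900 = 3970.2600 kJ
eta = 3970.2600 / 4647.7500 = 0.8542 = 85.4233%

W = 3970.2600 kJ, eta = 85.4233%


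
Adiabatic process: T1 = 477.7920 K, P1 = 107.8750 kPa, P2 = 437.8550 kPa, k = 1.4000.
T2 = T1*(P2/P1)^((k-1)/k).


(k-1)/k = 0.2857
(P2/P1)^exp = 1.4922
T2 = 477.7920 * 1.4922 = 712.9682 K

712.9682 K


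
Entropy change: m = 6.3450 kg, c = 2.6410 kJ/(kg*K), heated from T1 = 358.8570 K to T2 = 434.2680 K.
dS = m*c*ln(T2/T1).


T2/T1 = 1.2101
ln(T2/T1) = 0.1907
dS = 6.3450 * 2.6410 * 0.1907 = 3.1962 kJ/K

3.1962 kJ/K


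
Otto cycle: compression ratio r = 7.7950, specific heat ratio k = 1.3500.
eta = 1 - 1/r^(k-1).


r^(k-1) = 2.0518
eta = 1 - 1/2.0518 = 0.5126 = 51.2624%

51.2624%


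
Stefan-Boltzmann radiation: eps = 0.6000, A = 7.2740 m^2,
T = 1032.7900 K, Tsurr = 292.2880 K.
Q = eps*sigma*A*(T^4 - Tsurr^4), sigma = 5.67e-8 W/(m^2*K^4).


T^4 = 1.1378e+12
Tsurr^4 = 7.2987e+09
Q = 0.6000 * 5.67e-8 * 7.2740 * 1.1305e+12 = 279743.9704 W

279743.9704 W


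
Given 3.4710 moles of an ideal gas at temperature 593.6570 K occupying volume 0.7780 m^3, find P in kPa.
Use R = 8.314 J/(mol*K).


P = nRT/V = 3.4710 * 8.314 * 593.6570 / 0.7780
= 17131.6908 / 0.7780 = 22020.1681 Pa = 22.0202 kPa

22.0202 kPa


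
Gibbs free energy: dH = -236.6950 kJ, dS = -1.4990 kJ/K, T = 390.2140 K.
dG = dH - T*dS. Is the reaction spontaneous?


T*dS = 390.2140 * -1.4990 = -584.9308 kJ
dG = -236.6950 + 584.9308 = 348.2358 kJ (non-spontaneous)

dG = 348.2358 kJ, non-spontaneous


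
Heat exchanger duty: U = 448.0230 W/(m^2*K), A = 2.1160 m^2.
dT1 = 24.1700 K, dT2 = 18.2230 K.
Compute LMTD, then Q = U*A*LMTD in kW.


LMTD = 21.0567 K
Q = 448.0230 * 2.1160 * 21.0567 = 19962.1209 W = 19.9621 kW

19.9621 kW


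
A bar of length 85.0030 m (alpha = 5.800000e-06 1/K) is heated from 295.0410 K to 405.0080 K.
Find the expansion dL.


dT = 109.9670 K
dL = 5.800000e-06 * 85.0030 * 109.9670 = 0.054216 m
L_final = 85.057216 m

dL = 0.054216 m


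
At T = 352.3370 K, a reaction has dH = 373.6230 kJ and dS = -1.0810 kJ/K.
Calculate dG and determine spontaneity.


T*dS = 352.3370 * -1.0810 = -380.8763 kJ
dG = 373.6230 + 380.8763 = 754.4993 kJ (non-spontaneous)

dG = 754.4993 kJ, non-spontaneous


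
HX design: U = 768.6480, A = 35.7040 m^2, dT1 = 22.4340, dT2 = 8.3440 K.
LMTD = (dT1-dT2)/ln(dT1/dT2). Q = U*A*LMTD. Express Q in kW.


LMTD = 14.2462 K
Q = 768.6480 * 35.7040 * 14.2462 = 390970.2669 W = 390.9703 kW

390.9703 kW


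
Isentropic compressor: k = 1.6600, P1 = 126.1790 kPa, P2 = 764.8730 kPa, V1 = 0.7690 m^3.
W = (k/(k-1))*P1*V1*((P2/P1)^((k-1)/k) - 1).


(k-1)/k = 0.3976
(P2/P1)^exp = 2.0472
W = 2.5152 * 126.1790 * 0.7690 * (2.0472 - 1) = 255.5625 kJ

255.5625 kJ


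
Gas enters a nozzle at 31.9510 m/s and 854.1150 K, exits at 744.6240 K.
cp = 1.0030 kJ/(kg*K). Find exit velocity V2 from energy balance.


dT = 109.4910 K
2*cp*1000*dT = 219638.9460
V1^2 = 1020.8664
V2 = sqrt(220659.8124) = 469.7444 m/s

469.7444 m/s


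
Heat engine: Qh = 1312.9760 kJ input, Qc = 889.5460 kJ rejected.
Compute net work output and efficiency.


W = 1312.9760 - 889.5460 = 423.4300 kJ
eta = 423.4300 / 1312.9760 = 0.3225 = 32.2496%

W = 423.4300 kJ, eta = 32.2496%


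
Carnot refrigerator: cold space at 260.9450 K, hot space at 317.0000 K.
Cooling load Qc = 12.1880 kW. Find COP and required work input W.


COP = 260.9450 / 56.0550 = 4.6552
W = 12.1880 / 4.6552 = 2.6182 kW

COP = 4.6552, W = 2.6182 kW


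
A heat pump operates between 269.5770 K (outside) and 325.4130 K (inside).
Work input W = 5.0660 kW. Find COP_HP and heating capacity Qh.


COP = 325.4130 / 55.8360 = 5.8280
Qh = 5.8280 * 5.0660 = 29.5247 kW

COP = 5.8280, Qh = 29.5247 kW


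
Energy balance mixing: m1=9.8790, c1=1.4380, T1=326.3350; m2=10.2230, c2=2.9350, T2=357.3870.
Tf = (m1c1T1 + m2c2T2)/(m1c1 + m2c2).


num = 15359.1357
den = 44.2105
Tf = 347.4092 K

347.4092 K


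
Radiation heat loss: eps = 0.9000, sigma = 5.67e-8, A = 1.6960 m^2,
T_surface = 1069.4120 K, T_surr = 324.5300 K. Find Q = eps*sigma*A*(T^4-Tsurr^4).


T^4 = 1.3079e+12
Tsurr^4 = 1.1092e+10
Q = 0.9000 * 5.67e-8 * 1.6960 * 1.2968e+12 = 112236.1438 W

112236.1438 W


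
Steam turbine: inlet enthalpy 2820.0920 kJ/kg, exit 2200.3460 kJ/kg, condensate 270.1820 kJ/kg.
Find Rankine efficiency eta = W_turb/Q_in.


W = 619.7460 kJ/kg
Q_in = 2549.9100 kJ/kg
eta = 0.2430 = 24.3046%

eta = 24.3046%


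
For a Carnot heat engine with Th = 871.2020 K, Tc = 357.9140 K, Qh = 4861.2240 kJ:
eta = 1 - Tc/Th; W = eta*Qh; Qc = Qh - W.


eta = 1 - 357.9140/871.2020 = 0.5892
W = 0.5892 * 4861.2240 = 2864.0980 kJ
Qc = 4861.2240 - 2864.0980 = 1997.1260 kJ

eta = 58.9172%, W = 2864.0980 kJ, Qc = 1997.1260 kJ


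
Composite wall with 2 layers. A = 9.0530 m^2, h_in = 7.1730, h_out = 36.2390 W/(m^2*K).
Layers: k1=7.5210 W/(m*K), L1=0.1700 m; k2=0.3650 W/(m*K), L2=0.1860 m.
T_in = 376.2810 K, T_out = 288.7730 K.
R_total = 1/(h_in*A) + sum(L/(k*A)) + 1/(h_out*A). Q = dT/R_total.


R_conv_in = 1/(7.1730*9.0530) = 0.0154
R_1 = 0.1700/(7.5210*9.0530) = 0.0025
R_2 = 0.1860/(0.3650*9.0530) = 0.0563
R_conv_out = 1/(36.2390*9.0530) = 0.0030
R_total = 0.0772 K/W
Q = 87.5080 / 0.0772 = 1133.0255 W

R_total = 0.0772 K/W, Q = 1133.0255 W


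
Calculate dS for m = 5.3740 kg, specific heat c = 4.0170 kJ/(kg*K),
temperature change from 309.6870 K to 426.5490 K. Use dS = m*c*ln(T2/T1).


T2/T1 = 1.3774
ln(T2/T1) = 0.3202
dS = 5.3740 * 4.0170 * 0.3202 = 6.9115 kJ/K

6.9115 kJ/K


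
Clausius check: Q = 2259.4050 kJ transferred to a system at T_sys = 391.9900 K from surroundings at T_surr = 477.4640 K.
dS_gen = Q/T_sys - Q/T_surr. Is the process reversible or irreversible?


dS_sys = 2259.4050/391.9900 = 5.7639 kJ/K
dS_surr = -2259.4050/477.4640 = -4.7321 kJ/K
dS_gen = 5.7639 - 4.7321 = 1.0318 kJ/K (irreversible)

dS_gen = 1.0318 kJ/K, irreversible


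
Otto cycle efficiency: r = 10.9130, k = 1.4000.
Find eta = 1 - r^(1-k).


r^(k-1) = 2.6012
eta = 1 - 1/2.6012 = 0.6156 = 61.5566%

61.5566%


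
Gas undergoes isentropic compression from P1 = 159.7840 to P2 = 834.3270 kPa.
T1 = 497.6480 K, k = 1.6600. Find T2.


(k-1)/k = 0.3976
(P2/P1)^exp = 1.9293
T2 = 497.6480 * 1.9293 = 960.0941 K

960.0941 K


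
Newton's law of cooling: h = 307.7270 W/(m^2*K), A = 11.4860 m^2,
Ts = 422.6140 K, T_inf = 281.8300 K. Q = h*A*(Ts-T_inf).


dT = 140.7840 K
Q = 307.7270 * 11.4860 * 140.7840 = 497608.4141 W

497608.4141 W


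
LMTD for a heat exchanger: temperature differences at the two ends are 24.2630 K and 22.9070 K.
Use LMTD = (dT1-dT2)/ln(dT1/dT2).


dT1/dT2 = 1.0592
ln(dT1/dT2) = 0.0575
LMTD = 1.3560 / 0.0575 = 23.5785 K

23.5785 K


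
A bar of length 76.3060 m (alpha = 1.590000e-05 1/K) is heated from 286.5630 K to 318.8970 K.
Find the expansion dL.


dT = 32.3340 K
dL = 1.590000e-05 * 76.3060 * 32.3340 = 0.039230 m
L_final = 76.345230 m

dL = 0.039230 m


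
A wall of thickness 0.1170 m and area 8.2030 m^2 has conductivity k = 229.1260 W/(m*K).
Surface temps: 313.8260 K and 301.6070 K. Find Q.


dT = 12.2190 K
Q = 229.1260 * 8.2030 * 12.2190 / 0.1170 = 196289.4183 W

196289.4183 W


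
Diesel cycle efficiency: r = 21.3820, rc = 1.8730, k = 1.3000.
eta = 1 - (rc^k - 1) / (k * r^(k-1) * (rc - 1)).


r^(k-1) = 2.5062
rc^k = 2.2610
eta = 0.5567 = 55.6656%

55.6656%


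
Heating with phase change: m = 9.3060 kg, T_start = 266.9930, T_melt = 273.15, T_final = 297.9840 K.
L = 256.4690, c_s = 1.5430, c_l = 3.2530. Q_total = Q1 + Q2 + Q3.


Q1 (sensible, solid) = 9.3060 * 1.5430 * 6.1570 = 88.4093 kJ
Q2 (latent) = 9.3060 * 256.4690 = 2386.7005 kJ
Q3 (sensible, liquid) = 9.3060 * 3.2530 * 24.8340 = 751.7852 kJ
Q_total = 3226.8951 kJ

3226.8951 kJ


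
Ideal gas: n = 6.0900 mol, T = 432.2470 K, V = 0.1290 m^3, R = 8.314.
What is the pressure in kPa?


P = nRT/V = 6.0900 * 8.314 * 432.2470 / 0.1290
= 21885.6425 / 0.1290 = 169656.1433 Pa = 169.6561 kPa

169.6561 kPa


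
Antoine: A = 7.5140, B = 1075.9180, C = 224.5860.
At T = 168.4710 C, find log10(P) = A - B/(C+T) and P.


C+T = 393.0570
B/(C+T) = 2.7373
log10(P) = 7.5140 - 2.7373 = 4.7767
P = 10^4.7767 = 59798.7601 mmHg

59798.7601 mmHg


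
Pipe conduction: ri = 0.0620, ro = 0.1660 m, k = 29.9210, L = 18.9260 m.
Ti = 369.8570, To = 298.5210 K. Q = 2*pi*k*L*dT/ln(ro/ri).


dT = 71.3360 K
ln(ro/ri) = 0.9849
Q = 2*pi*29.9210*18.9260*71.3360 / 0.9849 = 257722.2842 W

257722.2842 W


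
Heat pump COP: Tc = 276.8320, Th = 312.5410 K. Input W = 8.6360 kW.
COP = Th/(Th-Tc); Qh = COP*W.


COP = 312.5410 / 35.7090 = 8.7524
Qh = 8.7524 * 8.6360 = 75.5861 kW

COP = 8.7524, Qh = 75.5861 kW


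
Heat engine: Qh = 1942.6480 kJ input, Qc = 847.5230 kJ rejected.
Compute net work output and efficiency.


W = 1942.6480 - 847.5230 = 1095.1250 kJ
eta = 1095.1250 / 1942.6480 = 0.5637 = 56.3728%

W = 1095.1250 kJ, eta = 56.3728%


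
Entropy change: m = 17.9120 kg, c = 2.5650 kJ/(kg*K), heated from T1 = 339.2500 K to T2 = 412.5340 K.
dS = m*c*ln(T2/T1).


T2/T1 = 1.2160
ln(T2/T1) = 0.1956
dS = 17.9120 * 2.5650 * 0.1956 = 8.9858 kJ/K

8.9858 kJ/K


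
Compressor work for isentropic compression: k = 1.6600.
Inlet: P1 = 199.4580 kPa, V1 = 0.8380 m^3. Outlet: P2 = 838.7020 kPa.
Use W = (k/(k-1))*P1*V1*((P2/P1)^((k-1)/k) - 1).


(k-1)/k = 0.3976
(P2/P1)^exp = 1.7701
W = 2.5152 * 199.4580 * 0.8380 * (1.7701 - 1) = 323.7506 kJ

323.7506 kJ


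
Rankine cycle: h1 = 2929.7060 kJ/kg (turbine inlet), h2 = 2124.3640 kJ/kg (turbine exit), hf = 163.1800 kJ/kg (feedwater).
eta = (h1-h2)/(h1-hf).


W = 805.3420 kJ/kg
Q_in = 2766.5260 kJ/kg
eta = 0.2911 = 29.1102%

eta = 29.1102%


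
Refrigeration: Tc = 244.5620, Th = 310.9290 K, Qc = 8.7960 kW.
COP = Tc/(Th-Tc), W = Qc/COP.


COP = 244.5620 / 66.3670 = 3.6850
W = 8.7960 / 3.6850 = 2.3870 kW

COP = 3.6850, W = 2.3870 kW


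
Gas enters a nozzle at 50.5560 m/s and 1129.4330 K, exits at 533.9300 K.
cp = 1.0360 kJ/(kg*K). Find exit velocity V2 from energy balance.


dT = 595.5030 K
2*cp*1000*dT = 1233882.2160
V1^2 = 2555.9091
V2 = sqrt(1236438.1251) = 1111.9524 m/s

1111.9524 m/s


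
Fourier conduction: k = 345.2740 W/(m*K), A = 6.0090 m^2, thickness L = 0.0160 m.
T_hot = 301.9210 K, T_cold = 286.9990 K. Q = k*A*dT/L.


dT = 14.9220 K
Q = 345.2740 * 6.0090 * 14.9220 / 0.0160 = 1934965.0860 W

1934965.0860 W


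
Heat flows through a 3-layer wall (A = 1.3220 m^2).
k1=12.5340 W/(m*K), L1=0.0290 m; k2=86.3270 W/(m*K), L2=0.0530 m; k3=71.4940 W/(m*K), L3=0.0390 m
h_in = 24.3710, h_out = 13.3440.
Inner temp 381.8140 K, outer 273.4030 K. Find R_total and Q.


R_conv_in = 1/(24.3710*1.3220) = 0.0310
R_1 = 0.0290/(12.5340*1.3220) = 0.0018
R_2 = 0.0530/(86.3270*1.3220) = 0.0005
R_3 = 0.0390/(71.4940*1.3220) = 0.0004
R_conv_out = 1/(13.3440*1.3220) = 0.0567
R_total = 0.0904 K/W
Q = 108.4110 / 0.0904 = 1199.8715 W

R_total = 0.0904 K/W, Q = 1199.8715 W


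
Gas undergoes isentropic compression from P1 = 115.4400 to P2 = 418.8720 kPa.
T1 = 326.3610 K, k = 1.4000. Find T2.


(k-1)/k = 0.2857
(P2/P1)^exp = 1.4452
T2 = 326.3610 * 1.4452 = 471.6498 K

471.6498 K


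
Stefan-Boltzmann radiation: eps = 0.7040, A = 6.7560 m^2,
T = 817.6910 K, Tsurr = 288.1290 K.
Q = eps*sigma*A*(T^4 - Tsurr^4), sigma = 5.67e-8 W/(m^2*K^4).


T^4 = 4.4705e+11
Tsurr^4 = 6.8920e+09
Q = 0.7040 * 5.67e-8 * 6.7560 * 4.4016e+11 = 118701.0884 W

118701.0884 W


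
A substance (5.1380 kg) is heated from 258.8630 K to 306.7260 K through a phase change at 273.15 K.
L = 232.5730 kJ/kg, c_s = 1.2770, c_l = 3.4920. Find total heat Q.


Q1 (sensible, solid) = 5.1380 * 1.2770 * 14.2870 = 93.7402 kJ
Q2 (latent) = 5.1380 * 232.5730 = 1194.9601 kJ
Q3 (sensible, liquid) = 5.1380 * 3.4920 * 33.5760 = 602.4171 kJ
Q_total = 1891.1174 kJ

1891.1174 kJ


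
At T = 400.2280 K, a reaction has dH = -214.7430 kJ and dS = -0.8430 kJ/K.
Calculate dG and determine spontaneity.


T*dS = 400.2280 * -0.8430 = -337.3922 kJ
dG = -214.7430 + 337.3922 = 122.6492 kJ (non-spontaneous)

dG = 122.6492 kJ, non-spontaneous


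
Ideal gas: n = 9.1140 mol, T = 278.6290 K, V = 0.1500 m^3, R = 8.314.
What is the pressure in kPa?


P = nRT/V = 9.1140 * 8.314 * 278.6290 / 0.1500
= 21112.7770 / 0.1500 = 140751.8467 Pa = 140.7518 kPa

140.7518 kPa


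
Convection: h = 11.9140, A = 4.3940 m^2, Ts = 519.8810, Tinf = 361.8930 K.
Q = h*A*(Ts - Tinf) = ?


dT = 157.9880 K
Q = 11.9140 * 4.3940 * 157.9880 = 8270.6901 W

8270.6901 W


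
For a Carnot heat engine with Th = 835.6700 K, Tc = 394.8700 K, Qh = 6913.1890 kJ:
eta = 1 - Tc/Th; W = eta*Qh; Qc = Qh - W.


eta = 1 - 394.8700/835.6700 = 0.5275
W = 0.5275 * 6913.1890 = 3646.5755 kJ
Qc = 6913.1890 - 3646.5755 = 3266.6135 kJ

eta = 52.7481%, W = 3646.5755 kJ, Qc = 3266.6135 kJ


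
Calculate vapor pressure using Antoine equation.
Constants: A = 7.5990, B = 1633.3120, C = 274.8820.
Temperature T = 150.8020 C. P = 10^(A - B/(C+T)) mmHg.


C+T = 425.6840
B/(C+T) = 3.8369
log10(P) = 7.5990 - 3.8369 = 3.7621
P = 10^3.7621 = 5782.1335 mmHg

5782.1335 mmHg


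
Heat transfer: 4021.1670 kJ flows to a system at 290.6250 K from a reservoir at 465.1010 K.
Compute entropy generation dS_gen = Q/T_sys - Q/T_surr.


dS_sys = 4021.1670/290.6250 = 13.8363 kJ/K
dS_surr = -4021.1670/465.1010 = -8.6458 kJ/K
dS_gen = 13.8363 - 8.6458 = 5.1905 kJ/K (irreversible)

dS_gen = 5.1905 kJ/K, irreversible


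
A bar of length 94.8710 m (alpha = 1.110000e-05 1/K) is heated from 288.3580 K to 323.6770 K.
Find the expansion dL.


dT = 35.3190 K
dL = 1.110000e-05 * 94.8710 * 35.3190 = 0.037193 m
L_final = 94.908193 m

dL = 0.037193 m


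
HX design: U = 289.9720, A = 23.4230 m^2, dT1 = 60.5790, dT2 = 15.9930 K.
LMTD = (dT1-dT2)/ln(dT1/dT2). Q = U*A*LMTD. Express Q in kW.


LMTD = 33.4781 K
Q = 289.9720 * 23.4230 * 33.4781 = 227383.5307 W = 227.3835 kW

227.3835 kW


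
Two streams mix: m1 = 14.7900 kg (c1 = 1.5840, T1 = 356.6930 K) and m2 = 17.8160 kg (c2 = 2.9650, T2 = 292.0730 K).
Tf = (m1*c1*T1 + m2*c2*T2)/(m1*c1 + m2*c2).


num = 23784.9680
den = 76.2518
Tf = 311.9266 K

311.9266 K


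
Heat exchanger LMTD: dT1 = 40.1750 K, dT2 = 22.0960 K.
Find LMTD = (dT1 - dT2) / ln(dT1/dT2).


dT1/dT2 = 1.8182
ln(dT1/dT2) = 0.5978
LMTD = 18.0790 / 0.5978 = 30.2401 K

30.2401 K


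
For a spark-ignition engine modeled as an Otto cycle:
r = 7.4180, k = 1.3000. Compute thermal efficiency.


r^(k-1) = 1.8243
eta = 1 - 1/1.8243 = 0.4518 = 45.1832%

45.1832%


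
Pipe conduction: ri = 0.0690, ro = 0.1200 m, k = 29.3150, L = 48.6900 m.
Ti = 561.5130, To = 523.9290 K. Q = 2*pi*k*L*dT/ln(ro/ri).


dT = 37.5840 K
ln(ro/ri) = 0.5534
Q = 2*pi*29.3150*48.6900*37.5840 / 0.5534 = 609094.9109 W

609094.9109 W


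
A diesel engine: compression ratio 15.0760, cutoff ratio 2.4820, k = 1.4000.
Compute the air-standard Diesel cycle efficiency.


r^(k-1) = 2.9602
rc^k = 3.5704
eta = 0.5815 = 58.1478%

58.1478%


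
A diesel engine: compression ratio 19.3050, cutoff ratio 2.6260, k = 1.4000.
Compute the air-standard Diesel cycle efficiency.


r^(k-1) = 3.2679
rc^k = 3.8638
eta = 0.6150 = 61.5033%

61.5033%


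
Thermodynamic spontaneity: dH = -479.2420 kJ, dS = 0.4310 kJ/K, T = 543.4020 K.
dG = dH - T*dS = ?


T*dS = 543.4020 * 0.4310 = 234.2063 kJ
dG = -479.2420 - 234.2063 = -713.4483 kJ (spontaneous)

dG = -713.4483 kJ, spontaneous


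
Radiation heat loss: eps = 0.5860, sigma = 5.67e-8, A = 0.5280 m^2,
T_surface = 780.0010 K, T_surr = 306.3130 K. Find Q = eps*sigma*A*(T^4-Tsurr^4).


T^4 = 3.7015e+11
Tsurr^4 = 8.8036e+09
Q = 0.5860 * 5.67e-8 * 0.5280 * 3.6135e+11 = 6339.2992 W

6339.2992 W


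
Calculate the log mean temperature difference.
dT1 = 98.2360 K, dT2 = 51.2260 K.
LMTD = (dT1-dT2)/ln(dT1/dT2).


dT1/dT2 = 1.9177
ln(dT1/dT2) = 0.6511
LMTD = 47.0100 / 0.6511 = 72.1981 K

72.1981 K


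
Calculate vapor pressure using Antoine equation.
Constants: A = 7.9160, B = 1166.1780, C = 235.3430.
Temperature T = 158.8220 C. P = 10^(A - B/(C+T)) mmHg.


C+T = 394.1650
B/(C+T) = 2.9586
log10(P) = 7.9160 - 2.9586 = 4.9574
P = 10^4.9574 = 90655.9617 mmHg

90655.9617 mmHg


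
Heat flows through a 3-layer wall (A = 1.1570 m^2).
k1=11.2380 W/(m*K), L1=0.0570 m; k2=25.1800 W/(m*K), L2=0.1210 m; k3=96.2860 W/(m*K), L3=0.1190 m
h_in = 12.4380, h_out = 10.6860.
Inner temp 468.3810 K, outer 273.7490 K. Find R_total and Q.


R_conv_in = 1/(12.4380*1.1570) = 0.0695
R_1 = 0.0570/(11.2380*1.1570) = 0.0044
R_2 = 0.1210/(25.1800*1.1570) = 0.0042
R_3 = 0.1190/(96.2860*1.1570) = 0.0011
R_conv_out = 1/(10.6860*1.1570) = 0.0809
R_total = 0.1600 K/W
Q = 194.6320 / 0.1600 = 1216.6305 W

R_total = 0.1600 K/W, Q = 1216.6305 W


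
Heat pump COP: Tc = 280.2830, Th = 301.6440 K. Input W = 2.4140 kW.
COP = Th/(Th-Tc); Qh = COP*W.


COP = 301.6440 / 21.3610 = 14.1212
Qh = 14.1212 * 2.4140 = 34.0887 kW

COP = 14.1212, Qh = 34.0887 kW


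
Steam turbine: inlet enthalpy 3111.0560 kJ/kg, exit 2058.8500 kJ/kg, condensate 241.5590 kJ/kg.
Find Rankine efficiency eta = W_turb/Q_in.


W = 1052.2060 kJ/kg
Q_in = 2869.4970 kJ/kg
eta = 0.3667 = 36.6687%

eta = 36.6687%


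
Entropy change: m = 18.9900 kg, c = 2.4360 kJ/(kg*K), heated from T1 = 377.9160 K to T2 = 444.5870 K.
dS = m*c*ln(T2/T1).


T2/T1 = 1.1764
ln(T2/T1) = 0.1625
dS = 18.9900 * 2.4360 * 0.1625 = 7.5160 kJ/K

7.5160 kJ/K


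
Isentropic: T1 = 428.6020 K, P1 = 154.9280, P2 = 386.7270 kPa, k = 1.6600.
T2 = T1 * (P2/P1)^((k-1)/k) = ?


(k-1)/k = 0.3976
(P2/P1)^exp = 1.4386
T2 = 428.6020 * 1.4386 = 616.6046 K

616.6046 K


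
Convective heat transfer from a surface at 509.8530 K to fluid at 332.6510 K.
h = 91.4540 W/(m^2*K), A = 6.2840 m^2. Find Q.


dT = 177.2020 K
Q = 91.4540 * 6.2840 * 177.2020 = 101837.4465 W

101837.4465 W


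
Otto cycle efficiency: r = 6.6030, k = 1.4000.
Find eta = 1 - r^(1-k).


r^(k-1) = 2.1276
eta = 1 - 1/2.1276 = 0.5300 = 52.9994%

52.9994%


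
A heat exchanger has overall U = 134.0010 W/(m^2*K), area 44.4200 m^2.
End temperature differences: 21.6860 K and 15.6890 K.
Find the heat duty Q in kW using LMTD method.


LMTD = 18.5260 K
Q = 134.0010 * 44.4200 * 18.5260 = 110272.8171 W = 110.2728 kW

110.2728 kW


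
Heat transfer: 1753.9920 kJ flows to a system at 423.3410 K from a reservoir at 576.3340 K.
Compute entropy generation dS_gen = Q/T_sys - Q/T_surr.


dS_sys = 1753.9920/423.3410 = 4.1432 kJ/K
dS_surr = -1753.9920/576.3340 = -3.0434 kJ/K
dS_gen = 4.1432 - 3.0434 = 1.0999 kJ/K (irreversible)

dS_gen = 1.0999 kJ/K, irreversible


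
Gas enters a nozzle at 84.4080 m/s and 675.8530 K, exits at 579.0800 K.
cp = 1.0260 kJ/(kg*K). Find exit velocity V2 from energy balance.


dT = 96.7730 K
2*cp*1000*dT = 198578.1960
V1^2 = 7124.7105
V2 = sqrt(205702.9065) = 453.5448 m/s

453.5448 m/s


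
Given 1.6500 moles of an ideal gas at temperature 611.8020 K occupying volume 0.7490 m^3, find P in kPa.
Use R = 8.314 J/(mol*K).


P = nRT/V = 1.6500 * 8.314 * 611.8020 / 0.7490
= 8392.7610 / 0.7490 = 11205.2884 Pa = 11.2053 kPa

11.2053 kPa


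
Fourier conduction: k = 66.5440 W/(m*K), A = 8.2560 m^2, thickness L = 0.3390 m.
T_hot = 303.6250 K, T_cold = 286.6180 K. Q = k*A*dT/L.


dT = 17.0070 K
Q = 66.5440 * 8.2560 * 17.0070 / 0.3390 = 27561.7380 W

27561.7380 W


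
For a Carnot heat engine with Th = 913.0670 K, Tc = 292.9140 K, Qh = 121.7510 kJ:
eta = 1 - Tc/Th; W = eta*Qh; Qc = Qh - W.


eta = 1 - 292.9140/913.0670 = 0.6792
W = 0.6792 * 121.7510 = 82.6930 kJ
Qc = 121.7510 - 82.6930 = 39.0580 kJ

eta = 67.9198%, W = 82.6930 kJ, Qc = 39.0580 kJ


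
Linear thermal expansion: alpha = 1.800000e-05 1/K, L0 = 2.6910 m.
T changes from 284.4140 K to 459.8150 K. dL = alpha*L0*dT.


dT = 175.4010 K
dL = 1.800000e-05 * 2.6910 * 175.4010 = 0.008496 m
L_final = 2.699496 m

dL = 0.008496 m


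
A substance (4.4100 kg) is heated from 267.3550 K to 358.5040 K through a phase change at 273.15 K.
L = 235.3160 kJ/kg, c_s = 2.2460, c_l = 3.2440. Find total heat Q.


Q1 (sensible, solid) = 4.4100 * 2.2460 * 5.7950 = 57.3987 kJ
Q2 (latent) = 4.4100 * 235.3160 = 1037.7436 kJ
Q3 (sensible, liquid) = 4.4100 * 3.2440 * 85.3540 = 1221.0777 kJ
Q_total = 2316.2200 kJ

2316.2200 kJ


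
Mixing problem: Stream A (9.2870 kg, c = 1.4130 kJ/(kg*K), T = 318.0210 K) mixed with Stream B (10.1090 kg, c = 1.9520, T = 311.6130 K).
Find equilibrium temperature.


num = 10322.2275
den = 32.8553
Tf = 314.1724 K

314.1724 K


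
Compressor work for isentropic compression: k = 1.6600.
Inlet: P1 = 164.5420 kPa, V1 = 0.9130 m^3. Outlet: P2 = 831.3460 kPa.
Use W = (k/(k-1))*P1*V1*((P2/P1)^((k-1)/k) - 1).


(k-1)/k = 0.3976
(P2/P1)^exp = 1.9042
W = 2.5152 * 164.5420 * 0.9130 * (1.9042 - 1) = 341.6364 kJ

341.6364 kJ


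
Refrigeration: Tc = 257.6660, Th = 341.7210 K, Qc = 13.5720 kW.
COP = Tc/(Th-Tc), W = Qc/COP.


COP = 257.6660 / 84.0550 = 3.0654
W = 13.5720 / 3.0654 = 4.4274 kW

COP = 3.0654, W = 4.4274 kW


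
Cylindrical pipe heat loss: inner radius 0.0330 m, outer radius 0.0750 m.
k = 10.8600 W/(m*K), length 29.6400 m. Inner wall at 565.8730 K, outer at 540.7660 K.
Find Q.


dT = 25.1070 K
ln(ro/ri) = 0.8210
Q = 2*pi*10.8600*29.6400*25.1070 / 0.8210 = 61851.4444 W

61851.4444 W


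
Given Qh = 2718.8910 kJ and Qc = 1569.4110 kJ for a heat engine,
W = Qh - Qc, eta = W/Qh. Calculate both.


W = 2718.8910 - 1569.4110 = 1149.4800 kJ
eta = 1149.4800 / 2718.8910 = 0.4228 = 42.2775%

W = 1149.4800 kJ, eta = 42.2775%


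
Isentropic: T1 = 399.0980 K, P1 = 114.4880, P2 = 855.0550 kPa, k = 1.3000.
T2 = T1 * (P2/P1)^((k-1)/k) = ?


(k-1)/k = 0.2308
(P2/P1)^exp = 1.5904
T2 = 399.0980 * 1.5904 = 634.7389 K

634.7389 K


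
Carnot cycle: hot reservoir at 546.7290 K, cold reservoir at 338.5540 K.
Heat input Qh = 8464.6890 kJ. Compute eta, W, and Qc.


eta = 1 - 338.5540/546.7290 = 0.3808
W = 0.3808 * 8464.6890 = 3223.0532 kJ
Qc = 8464.6890 - 3223.0532 = 5241.6358 kJ

eta = 38.0765%, W = 3223.0532 kJ, Qc = 5241.6358 kJ


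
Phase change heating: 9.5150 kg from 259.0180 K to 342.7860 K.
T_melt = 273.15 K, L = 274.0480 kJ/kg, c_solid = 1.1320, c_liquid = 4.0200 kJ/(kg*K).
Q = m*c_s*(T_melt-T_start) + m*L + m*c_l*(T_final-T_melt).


Q1 (sensible, solid) = 9.5150 * 1.1320 * 14.1320 = 152.2155 kJ
Q2 (latent) = 9.5150 * 274.0480 = 2607.5667 kJ
Q3 (sensible, liquid) = 9.5150 * 4.0200 * 69.6360 = 2663.5979 kJ
Q_total = 5423.3801 kJ

5423.3801 kJ


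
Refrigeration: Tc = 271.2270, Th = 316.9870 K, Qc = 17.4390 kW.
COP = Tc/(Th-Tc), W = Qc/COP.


COP = 271.2270 / 45.7600 = 5.9272
W = 17.4390 / 5.9272 = 2.9422 kW

COP = 5.9272, W = 2.9422 kW


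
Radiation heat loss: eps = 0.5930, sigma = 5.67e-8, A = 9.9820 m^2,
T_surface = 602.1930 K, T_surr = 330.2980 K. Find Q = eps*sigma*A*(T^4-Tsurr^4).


T^4 = 1.3151e+11
Tsurr^4 = 1.1902e+10
Q = 0.5930 * 5.67e-8 * 9.9820 * 1.1960e+11 = 40141.8709 W

40141.8709 W


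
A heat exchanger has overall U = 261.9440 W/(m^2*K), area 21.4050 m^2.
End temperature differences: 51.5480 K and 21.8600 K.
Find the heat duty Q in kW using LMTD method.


LMTD = 34.6072 K
Q = 261.9440 * 21.4050 * 34.6072 = 194039.7817 W = 194.0398 kW

194.0398 kW


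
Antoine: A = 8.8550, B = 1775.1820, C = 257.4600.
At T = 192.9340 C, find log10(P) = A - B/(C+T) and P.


C+T = 450.3940
B/(C+T) = 3.9414
log10(P) = 8.8550 - 3.9414 = 4.9136
P = 10^4.9136 = 81960.0140 mmHg

81960.0140 mmHg


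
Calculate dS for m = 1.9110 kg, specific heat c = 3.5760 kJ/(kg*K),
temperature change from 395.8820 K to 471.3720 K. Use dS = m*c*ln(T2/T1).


T2/T1 = 1.1907
ln(T2/T1) = 0.1745
dS = 1.9110 * 3.5760 * 0.1745 = 1.1927 kJ/K

1.1927 kJ/K


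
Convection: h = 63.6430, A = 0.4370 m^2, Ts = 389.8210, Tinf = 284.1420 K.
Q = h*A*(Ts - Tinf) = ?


dT = 105.6790 K
Q = 63.6430 * 0.4370 * 105.6790 = 2939.1434 W

2939.1434 W


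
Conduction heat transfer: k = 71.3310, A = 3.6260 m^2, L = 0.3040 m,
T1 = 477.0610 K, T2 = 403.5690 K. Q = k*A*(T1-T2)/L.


dT = 73.4920 K
Q = 71.3310 * 3.6260 * 73.4920 / 0.3040 = 62527.7203 W

62527.7203 W


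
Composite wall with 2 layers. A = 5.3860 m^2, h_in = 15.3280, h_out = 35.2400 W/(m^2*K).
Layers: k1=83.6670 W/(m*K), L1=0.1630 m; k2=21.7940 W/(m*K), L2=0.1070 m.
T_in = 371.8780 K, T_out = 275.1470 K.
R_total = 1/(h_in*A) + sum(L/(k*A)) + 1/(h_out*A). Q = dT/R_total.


R_conv_in = 1/(15.3280*5.3860) = 0.0121
R_1 = 0.1630/(83.6670*5.3860) = 0.0004
R_2 = 0.1070/(21.7940*5.3860) = 0.0009
R_conv_out = 1/(35.2400*5.3860) = 0.0053
R_total = 0.0187 K/W
Q = 96.7310 / 0.0187 = 5185.3151 W

R_total = 0.0187 K/W, Q = 5185.3151 W


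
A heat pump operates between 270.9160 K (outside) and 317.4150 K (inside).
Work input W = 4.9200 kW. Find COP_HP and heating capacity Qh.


COP = 317.4150 / 46.4990 = 6.8263
Qh = 6.8263 * 4.9200 = 33.5853 kW

COP = 6.8263, Qh = 33.5853 kW


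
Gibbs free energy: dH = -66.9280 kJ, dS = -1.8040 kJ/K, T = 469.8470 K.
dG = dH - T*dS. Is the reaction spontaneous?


T*dS = 469.8470 * -1.8040 = -847.6040 kJ
dG = -66.9280 + 847.6040 = 780.6760 kJ (non-spontaneous)

dG = 780.6760 kJ, non-spontaneous


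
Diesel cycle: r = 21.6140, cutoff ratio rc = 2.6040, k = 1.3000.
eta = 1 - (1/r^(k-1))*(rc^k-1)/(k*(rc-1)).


r^(k-1) = 2.5143
rc^k = 3.4700
eta = 0.5289 = 52.8877%

52.8877%


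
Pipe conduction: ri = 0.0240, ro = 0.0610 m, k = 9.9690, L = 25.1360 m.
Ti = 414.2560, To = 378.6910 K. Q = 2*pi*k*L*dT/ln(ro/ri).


dT = 35.5650 K
ln(ro/ri) = 0.9328
Q = 2*pi*9.9690*25.1360*35.5650 / 0.9328 = 60027.8212 W

60027.8212 W


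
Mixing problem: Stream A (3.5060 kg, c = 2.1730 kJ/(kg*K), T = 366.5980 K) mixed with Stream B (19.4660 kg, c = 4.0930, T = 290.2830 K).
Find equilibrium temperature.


num = 25921.0467
den = 87.2929
Tf = 296.9434 K

296.9434 K


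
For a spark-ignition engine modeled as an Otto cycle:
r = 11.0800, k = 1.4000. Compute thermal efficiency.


r^(k-1) = 2.6171
eta = 1 - 1/2.6171 = 0.6179 = 61.7894%

61.7894%


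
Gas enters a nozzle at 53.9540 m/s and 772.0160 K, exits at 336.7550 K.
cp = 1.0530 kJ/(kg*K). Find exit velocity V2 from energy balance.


dT = 435.2610 K
2*cp*1000*dT = 916659.6660
V1^2 = 2911.0341
V2 = sqrt(919570.7001) = 958.9425 m/s

958.9425 m/s


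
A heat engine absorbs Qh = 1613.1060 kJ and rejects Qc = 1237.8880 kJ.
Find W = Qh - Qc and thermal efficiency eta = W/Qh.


W = 1613.1060 - 1237.8880 = 375.2180 kJ
eta = 375.2180 / 1613.1060 = 0.2326 = 23.2606%

W = 375.2180 kJ, eta = 23.2606%


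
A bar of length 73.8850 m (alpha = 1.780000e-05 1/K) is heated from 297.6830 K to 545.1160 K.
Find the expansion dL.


dT = 247.4330 K
dL = 1.780000e-05 * 73.8850 * 247.4330 = 0.325412 m
L_final = 74.210412 m

dL = 0.325412 m


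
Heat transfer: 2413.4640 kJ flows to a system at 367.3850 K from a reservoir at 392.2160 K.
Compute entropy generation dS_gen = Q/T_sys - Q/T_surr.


dS_sys = 2413.4640/367.3850 = 6.5693 kJ/K
dS_surr = -2413.4640/392.2160 = -6.1534 kJ/K
dS_gen = 6.5693 - 6.1534 = 0.4159 kJ/K (irreversible)

dS_gen = 0.4159 kJ/K, irreversible


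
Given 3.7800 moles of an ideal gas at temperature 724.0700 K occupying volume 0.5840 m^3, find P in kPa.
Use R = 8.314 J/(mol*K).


P = nRT/V = 3.7800 * 8.314 * 724.0700 / 0.5840
= 22755.2900 / 0.5840 = 38964.5376 Pa = 38.9645 kPa

38.9645 kPa


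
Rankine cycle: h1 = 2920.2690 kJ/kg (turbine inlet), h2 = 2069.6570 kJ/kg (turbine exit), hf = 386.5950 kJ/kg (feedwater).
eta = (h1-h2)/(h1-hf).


W = 850.6120 kJ/kg
Q_in = 2533.6740 kJ/kg
eta = 0.3357 = 33.5723%

eta = 33.5723%


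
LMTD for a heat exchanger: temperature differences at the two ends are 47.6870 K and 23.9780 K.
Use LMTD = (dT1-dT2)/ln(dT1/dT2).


dT1/dT2 = 1.9888
ln(dT1/dT2) = 0.6875
LMTD = 23.7090 / 0.6875 = 34.4847 K

34.4847 K


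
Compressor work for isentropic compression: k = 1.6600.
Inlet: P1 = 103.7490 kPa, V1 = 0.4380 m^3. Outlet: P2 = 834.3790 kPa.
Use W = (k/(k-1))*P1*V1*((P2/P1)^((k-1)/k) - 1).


(k-1)/k = 0.3976
(P2/P1)^exp = 2.2907
W = 2.5152 * 103.7490 * 0.4380 * (2.2907 - 1) = 147.5200 kJ

147.5200 kJ


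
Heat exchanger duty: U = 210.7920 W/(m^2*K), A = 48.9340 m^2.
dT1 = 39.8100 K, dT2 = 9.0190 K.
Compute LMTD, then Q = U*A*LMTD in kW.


LMTD = 20.7377 K
Q = 210.7920 * 48.9340 * 20.7377 = 213907.0802 W = 213.9071 kW

213.9071 kW


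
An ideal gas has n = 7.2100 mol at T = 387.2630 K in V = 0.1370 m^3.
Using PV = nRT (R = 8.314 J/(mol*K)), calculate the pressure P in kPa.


P = nRT/V = 7.2100 * 8.314 * 387.2630 / 0.1370
= 23214.0700 / 0.1370 = 169445.7667 Pa = 169.4458 kPa

169.4458 kPa


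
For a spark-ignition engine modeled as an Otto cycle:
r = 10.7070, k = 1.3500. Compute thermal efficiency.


r^(k-1) = 2.2929
eta = 1 - 1/2.2929 = 0.5639 = 56.3870%

56.3870%


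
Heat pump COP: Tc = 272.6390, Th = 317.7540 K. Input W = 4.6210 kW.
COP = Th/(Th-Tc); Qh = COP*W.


COP = 317.7540 / 45.1150 = 7.0432
Qh = 7.0432 * 4.6210 = 32.5466 kW

COP = 7.0432, Qh = 32.5466 kW


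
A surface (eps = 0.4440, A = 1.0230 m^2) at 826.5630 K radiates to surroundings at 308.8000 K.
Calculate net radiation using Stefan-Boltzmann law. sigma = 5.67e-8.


T^4 = 4.6677e+11
Tsurr^4 = 9.0930e+09
Q = 0.4440 * 5.67e-8 * 1.0230 * 4.5768e+11 = 11786.9553 W

11786.9553 W


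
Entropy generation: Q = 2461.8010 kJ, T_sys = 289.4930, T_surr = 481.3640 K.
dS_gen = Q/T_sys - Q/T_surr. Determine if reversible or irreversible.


dS_sys = 2461.8010/289.4930 = 8.5038 kJ/K
dS_surr = -2461.8010/481.3640 = -5.1142 kJ/K
dS_gen = 8.5038 - 5.1142 = 3.3896 kJ/K (irreversible)

dS_gen = 3.3896 kJ/K, irreversible


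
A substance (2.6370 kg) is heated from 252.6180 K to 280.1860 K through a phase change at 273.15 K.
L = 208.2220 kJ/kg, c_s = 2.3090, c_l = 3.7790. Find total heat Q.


Q1 (sensible, solid) = 2.6370 * 2.3090 * 20.5320 = 125.0159 kJ
Q2 (latent) = 2.6370 * 208.2220 = 549.0814 kJ
Q3 (sensible, liquid) = 2.6370 * 3.7790 * 7.0360 = 70.1153 kJ
Q_total = 744.2126 kJ

744.2126 kJ


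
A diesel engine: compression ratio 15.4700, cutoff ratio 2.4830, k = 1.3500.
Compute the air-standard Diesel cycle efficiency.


r^(k-1) = 2.6081
rc^k = 3.4136
eta = 0.5377 = 53.7750%

53.7750%


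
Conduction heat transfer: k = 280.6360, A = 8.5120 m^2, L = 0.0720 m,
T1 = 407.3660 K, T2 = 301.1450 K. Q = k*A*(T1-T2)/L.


dT = 106.2210 K
Q = 280.6360 * 8.5120 * 106.2210 / 0.0720 = 3524137.8328 W

3524137.8328 W


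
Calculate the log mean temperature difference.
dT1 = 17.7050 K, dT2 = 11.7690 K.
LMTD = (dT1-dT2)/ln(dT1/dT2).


dT1/dT2 = 1.5044
ln(dT1/dT2) = 0.4084
LMTD = 5.9360 / 0.4084 = 14.5355 K

14.5355 K


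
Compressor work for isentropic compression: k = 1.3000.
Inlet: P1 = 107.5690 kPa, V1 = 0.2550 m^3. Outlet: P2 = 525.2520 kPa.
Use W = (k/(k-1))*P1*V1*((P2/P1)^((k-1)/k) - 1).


(k-1)/k = 0.2308
(P2/P1)^exp = 1.4419
W = 4.3333 * 107.5690 * 0.2550 * (1.4419 - 1) = 52.5224 kJ

52.5224 kJ


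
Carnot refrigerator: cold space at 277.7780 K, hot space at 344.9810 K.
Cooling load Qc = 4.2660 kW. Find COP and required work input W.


COP = 277.7780 / 67.2030 = 4.1334
W = 4.2660 / 4.1334 = 1.0321 kW

COP = 4.1334, W = 1.0321 kW


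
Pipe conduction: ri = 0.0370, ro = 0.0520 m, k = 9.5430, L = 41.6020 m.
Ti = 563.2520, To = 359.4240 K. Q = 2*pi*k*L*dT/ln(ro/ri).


dT = 203.8280 K
ln(ro/ri) = 0.3403
Q = 2*pi*9.5430*41.6020*203.8280 / 0.3403 = 1493990.9383 W

1493990.9383 W


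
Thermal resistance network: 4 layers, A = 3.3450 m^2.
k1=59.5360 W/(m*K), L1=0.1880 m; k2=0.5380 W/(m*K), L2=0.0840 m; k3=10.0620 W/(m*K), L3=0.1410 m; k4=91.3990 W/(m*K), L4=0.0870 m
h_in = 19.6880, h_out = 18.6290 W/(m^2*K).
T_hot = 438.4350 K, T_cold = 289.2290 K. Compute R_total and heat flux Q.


R_conv_in = 1/(19.6880*3.3450) = 0.0152
R_1 = 0.1880/(59.5360*3.3450) = 0.0009
R_2 = 0.0840/(0.5380*3.3450) = 0.0467
R_3 = 0.1410/(10.0620*3.3450) = 0.0042
R_4 = 0.0870/(91.3990*3.3450) = 0.0003
R_conv_out = 1/(18.6290*3.3450) = 0.0160
R_total = 0.0833 K/W
Q = 149.2060 / 0.0833 = 1790.6090 W

R_total = 0.0833 K/W, Q = 1790.6090 W


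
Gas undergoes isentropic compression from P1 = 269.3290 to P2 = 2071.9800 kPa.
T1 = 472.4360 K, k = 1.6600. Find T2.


(k-1)/k = 0.3976
(P2/P1)^exp = 2.2506
T2 = 472.4360 * 2.2506 = 1063.2828 K

1063.2828 K


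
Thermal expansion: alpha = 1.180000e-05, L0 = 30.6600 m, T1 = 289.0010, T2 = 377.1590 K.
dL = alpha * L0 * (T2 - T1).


dT = 88.1580 K
dL = 1.180000e-05 * 30.6600 * 88.1580 = 0.031895 m
L_final = 30.691895 m

dL = 0.031895 m


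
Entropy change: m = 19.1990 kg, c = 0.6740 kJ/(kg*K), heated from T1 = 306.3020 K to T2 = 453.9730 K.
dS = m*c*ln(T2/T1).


T2/T1 = 1.4821
ln(T2/T1) = 0.3935
dS = 19.1990 * 0.6740 * 0.3935 = 5.0915 kJ/K

5.0915 kJ/K


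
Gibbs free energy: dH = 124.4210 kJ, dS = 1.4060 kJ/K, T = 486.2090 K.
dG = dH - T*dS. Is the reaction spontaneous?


T*dS = 486.2090 * 1.4060 = 683.6099 kJ
dG = 124.4210 - 683.6099 = -559.1889 kJ (spontaneous)

dG = -559.1889 kJ, spontaneous


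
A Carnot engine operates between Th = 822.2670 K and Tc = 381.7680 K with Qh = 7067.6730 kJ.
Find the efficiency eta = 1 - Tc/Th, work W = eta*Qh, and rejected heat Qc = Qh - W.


eta = 1 - 381.7680/822.2670 = 0.5357
W = 0.5357 * 7067.6730 = 3786.2433 kJ
Qc = 7067.6730 - 3786.2433 = 3281.4297 kJ

eta = 53.5713%, W = 3786.2433 kJ, Qc = 3281.4297 kJ


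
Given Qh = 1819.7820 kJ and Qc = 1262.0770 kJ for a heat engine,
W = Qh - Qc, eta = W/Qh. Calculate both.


W = 1819.7820 - 1262.0770 = 557.7050 kJ
eta = 557.7050 / 1819.7820 = 0.3065 = 30.6468%

W = 557.7050 kJ, eta = 30.6468%


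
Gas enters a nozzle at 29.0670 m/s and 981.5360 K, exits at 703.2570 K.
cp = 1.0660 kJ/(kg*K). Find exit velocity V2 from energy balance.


dT = 278.2790 K
2*cp*1000*dT = 593290.8280
V1^2 = 844.8905
V2 = sqrt(594135.7185) = 770.8020 m/s

770.8020 m/s


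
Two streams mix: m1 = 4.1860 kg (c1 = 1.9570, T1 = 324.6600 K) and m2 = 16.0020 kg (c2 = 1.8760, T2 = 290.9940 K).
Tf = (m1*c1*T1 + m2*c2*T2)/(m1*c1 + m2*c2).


num = 11395.1831
den = 38.2118
Tf = 298.2115 K

298.2115 K


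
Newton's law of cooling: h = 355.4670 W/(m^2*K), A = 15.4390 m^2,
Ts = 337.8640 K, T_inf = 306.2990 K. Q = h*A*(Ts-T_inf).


dT = 31.5650 K
Q = 355.4670 * 15.4390 * 31.5650 = 173230.4565 W

173230.4565 W


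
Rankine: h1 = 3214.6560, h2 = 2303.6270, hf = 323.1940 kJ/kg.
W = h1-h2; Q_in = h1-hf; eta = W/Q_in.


W = 911.0290 kJ/kg
Q_in = 2891.4620 kJ/kg
eta = 0.3151 = 31.5076%

eta = 31.5076%


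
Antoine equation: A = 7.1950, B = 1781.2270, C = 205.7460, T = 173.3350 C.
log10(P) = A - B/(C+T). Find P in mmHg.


C+T = 379.0810
B/(C+T) = 4.6988
log10(P) = 7.1950 - 4.6988 = 2.4962
P = 10^2.4962 = 313.4706 mmHg

313.4706 mmHg


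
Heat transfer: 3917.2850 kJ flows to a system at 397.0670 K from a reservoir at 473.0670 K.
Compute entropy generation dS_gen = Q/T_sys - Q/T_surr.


dS_sys = 3917.2850/397.0670 = 9.8656 kJ/K
dS_surr = -3917.2850/473.0670 = -8.2806 kJ/K
dS_gen = 9.8656 - 8.2806 = 1.5849 kJ/K (irreversible)

dS_gen = 1.5849 kJ/K, irreversible


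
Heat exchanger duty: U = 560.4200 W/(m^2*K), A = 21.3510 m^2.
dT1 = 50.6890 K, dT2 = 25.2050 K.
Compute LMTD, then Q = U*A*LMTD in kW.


LMTD = 36.4752 K
Q = 560.4200 * 21.3510 * 36.4752 = 436444.9771 W = 436.4450 kW

436.4450 kW
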